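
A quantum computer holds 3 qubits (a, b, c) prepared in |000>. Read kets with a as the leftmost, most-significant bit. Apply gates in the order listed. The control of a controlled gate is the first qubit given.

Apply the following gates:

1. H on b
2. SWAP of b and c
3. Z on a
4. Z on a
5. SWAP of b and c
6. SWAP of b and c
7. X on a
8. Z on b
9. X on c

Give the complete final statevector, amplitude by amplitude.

After the circuit, the state carries amplitude sqrt(2)/2 on |100>, sqrt(2)/2 on |101>, and 0 on every other basis state.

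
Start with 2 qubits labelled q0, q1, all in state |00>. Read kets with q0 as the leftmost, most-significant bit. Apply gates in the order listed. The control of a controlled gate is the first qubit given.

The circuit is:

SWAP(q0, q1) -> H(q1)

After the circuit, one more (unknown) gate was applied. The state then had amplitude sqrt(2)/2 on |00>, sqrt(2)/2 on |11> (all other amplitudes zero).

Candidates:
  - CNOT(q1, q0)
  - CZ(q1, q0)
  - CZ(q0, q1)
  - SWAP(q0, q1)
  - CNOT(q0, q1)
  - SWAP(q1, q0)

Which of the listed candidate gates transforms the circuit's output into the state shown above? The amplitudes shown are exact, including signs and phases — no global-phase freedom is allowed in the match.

It was CNOT(q1, q0) that produced the state shown.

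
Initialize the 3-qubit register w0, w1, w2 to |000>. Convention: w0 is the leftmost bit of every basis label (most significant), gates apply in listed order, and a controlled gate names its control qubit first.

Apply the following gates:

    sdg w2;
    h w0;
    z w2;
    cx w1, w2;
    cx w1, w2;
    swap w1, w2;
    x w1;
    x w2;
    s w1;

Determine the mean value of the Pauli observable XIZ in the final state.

The expectation value of XIZ is -1. Key observation: the block from step 4 through step 5 cancels to the identity and can be dropped.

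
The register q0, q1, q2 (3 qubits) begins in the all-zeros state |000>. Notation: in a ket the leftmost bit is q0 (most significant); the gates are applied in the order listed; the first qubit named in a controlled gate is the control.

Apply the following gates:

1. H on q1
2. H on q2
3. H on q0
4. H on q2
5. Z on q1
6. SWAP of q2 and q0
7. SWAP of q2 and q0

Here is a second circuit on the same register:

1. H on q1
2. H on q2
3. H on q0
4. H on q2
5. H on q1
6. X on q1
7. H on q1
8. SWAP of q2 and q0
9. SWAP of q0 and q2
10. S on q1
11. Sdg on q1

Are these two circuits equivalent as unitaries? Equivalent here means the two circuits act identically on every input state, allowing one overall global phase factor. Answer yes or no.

Yes, they are equivalent — the unitaries differ by at most a global phase.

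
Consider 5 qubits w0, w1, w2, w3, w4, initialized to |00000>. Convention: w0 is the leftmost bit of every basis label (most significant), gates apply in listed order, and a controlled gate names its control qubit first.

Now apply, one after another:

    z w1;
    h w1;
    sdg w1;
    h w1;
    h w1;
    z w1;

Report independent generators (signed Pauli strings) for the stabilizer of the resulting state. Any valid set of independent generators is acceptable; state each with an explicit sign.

One valid set of independent stabilizer generators is +IYIII, +ZIIII, +IIZII, +IIIZI, +IIIIZ (any independent generating set of the same group is equally correct).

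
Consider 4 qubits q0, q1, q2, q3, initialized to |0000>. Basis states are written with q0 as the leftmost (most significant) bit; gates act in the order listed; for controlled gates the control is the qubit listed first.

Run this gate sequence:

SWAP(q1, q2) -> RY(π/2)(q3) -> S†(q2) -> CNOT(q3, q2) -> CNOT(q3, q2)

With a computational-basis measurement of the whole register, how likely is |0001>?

The probability of measuring |0001> is 1/2. Key observation: the block from step 4 through step 5 cancels to the identity and can be dropped.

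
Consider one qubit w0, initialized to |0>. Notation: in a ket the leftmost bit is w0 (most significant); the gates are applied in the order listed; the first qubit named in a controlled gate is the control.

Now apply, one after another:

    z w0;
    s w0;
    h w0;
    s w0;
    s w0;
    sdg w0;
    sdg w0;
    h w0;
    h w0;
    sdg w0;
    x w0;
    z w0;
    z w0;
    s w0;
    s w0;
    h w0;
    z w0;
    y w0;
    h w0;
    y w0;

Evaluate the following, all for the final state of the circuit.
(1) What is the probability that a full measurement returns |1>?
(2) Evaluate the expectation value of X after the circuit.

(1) Outcome |1> occurs with probability 1/2. Key observation: the block from step 4 through step 7 cancels to the identity and can be dropped.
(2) In the final state, X has expectation 0.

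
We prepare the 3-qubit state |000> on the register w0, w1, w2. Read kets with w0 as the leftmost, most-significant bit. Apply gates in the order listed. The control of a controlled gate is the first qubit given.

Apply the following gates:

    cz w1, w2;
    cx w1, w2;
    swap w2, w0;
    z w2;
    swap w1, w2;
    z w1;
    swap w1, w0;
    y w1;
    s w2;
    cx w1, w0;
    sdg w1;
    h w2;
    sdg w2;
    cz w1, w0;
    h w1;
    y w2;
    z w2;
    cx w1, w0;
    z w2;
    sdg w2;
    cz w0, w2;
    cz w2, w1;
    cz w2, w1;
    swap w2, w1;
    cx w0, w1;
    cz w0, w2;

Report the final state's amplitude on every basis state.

The resulting statevector has amplitude 0 on |000>, -1/2 on |001>, 0 on |010>, 1/2 on |011>, 1/2 on |100>, 0 on |101>, 1/2 on |110>, 0 on |111>. Key observation: steps 22-23 multiply out to the identity, so the circuit reduces to the remaining gates.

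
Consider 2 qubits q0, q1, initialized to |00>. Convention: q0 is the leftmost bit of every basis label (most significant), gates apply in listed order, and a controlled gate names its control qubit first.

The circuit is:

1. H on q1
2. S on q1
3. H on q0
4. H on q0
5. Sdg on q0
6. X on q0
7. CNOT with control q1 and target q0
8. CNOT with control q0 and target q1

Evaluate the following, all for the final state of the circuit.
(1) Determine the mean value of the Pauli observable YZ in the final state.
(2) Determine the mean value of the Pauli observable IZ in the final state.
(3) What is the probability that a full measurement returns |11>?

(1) The observable YZ averages to 1.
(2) The observable IZ averages to -1.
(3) Outcome |11> occurs with probability 1/2.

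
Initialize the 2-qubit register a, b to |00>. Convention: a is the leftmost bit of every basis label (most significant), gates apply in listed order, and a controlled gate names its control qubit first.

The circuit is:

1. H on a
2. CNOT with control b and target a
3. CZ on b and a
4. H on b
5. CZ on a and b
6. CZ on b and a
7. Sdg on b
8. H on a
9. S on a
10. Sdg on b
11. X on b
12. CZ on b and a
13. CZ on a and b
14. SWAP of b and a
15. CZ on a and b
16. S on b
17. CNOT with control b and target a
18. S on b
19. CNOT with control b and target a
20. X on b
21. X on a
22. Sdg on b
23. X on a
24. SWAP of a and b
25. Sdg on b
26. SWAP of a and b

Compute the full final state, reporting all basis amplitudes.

After the circuit, the state carries amplitude 0 on |00>, sqrt(2)*I/2 on |01>, 0 on |10>, -sqrt(2)/2 on |11>.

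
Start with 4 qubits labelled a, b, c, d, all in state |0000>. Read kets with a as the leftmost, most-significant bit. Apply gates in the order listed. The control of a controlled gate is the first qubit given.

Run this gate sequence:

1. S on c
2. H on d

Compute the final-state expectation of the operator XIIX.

In the final state, XIIX has expectation 0.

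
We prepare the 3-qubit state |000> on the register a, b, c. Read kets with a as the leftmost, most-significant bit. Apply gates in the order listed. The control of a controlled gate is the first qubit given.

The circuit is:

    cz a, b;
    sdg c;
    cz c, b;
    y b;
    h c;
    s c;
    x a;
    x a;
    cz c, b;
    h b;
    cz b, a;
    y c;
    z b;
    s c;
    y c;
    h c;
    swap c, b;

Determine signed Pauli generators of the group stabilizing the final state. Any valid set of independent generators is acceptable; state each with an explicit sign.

The final state is stabilized by the group generated by +IIX, +ZII, -IZI; other independent generating sets are equally valid.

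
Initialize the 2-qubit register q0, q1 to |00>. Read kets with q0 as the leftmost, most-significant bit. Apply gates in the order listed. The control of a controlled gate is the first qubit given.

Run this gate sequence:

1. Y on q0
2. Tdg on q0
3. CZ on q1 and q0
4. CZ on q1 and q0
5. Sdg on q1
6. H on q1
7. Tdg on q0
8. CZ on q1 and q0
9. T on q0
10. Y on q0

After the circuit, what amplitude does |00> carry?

The final state's coefficient on |00> equals -sqrt(2)*exp(3*I*pi/4)/2.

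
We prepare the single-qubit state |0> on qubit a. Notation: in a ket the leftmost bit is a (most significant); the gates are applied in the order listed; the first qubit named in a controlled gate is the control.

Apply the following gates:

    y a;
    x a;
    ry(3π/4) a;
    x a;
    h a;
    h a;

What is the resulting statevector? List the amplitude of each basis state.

After the circuit, the state carries amplitude I*sqrt(sqrt(2) + 2)/2 on |0>, I*sqrt(2 - sqrt(2))/2 on |1>.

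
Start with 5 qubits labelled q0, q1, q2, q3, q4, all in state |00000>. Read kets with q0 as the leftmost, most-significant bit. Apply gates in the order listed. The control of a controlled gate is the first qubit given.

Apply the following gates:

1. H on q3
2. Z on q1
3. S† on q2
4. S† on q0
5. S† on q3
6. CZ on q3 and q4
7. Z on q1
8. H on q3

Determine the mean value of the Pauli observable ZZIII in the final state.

The expectation value of ZZIII is 1.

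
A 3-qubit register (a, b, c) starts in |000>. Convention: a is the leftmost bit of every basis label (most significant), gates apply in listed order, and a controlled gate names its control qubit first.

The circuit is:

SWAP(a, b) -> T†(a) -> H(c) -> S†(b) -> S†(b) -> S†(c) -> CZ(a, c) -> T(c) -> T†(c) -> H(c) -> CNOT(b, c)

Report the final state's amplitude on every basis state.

The resulting statevector has amplitude 1/2 - I/2 on |000>, 1/2 + I/2 on |001>, and 0 on every other basis state.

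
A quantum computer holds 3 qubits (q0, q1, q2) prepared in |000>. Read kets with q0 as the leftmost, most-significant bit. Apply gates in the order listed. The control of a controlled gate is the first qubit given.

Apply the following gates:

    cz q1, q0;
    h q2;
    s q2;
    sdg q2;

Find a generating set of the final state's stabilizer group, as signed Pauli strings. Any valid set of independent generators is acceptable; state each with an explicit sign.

The stabilizer group can be generated by +IIX, +ZII, +IZI, among other valid generating sets.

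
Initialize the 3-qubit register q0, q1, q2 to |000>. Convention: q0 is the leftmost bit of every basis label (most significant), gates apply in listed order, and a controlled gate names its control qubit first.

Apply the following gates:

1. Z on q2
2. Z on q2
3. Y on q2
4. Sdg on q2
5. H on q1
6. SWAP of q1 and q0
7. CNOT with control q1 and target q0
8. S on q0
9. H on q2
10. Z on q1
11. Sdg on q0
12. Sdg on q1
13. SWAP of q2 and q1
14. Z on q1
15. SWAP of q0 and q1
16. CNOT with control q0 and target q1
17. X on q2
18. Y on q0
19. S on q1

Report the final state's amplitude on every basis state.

The resulting statevector has amplitude 0 on |000>, -I/2 on |001>, 0 on |010>, 1/2 on |011>, 0 on |100>, I/2 on |101>, 0 on |110>, -1/2 on |111>.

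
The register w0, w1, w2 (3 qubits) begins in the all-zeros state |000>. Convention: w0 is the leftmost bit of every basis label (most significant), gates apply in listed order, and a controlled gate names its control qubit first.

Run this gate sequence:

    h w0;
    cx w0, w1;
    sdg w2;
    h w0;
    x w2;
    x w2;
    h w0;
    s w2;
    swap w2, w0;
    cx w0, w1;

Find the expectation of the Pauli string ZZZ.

The observable ZZZ averages to 1. Key observation: the block from step 3 through step 8 cancels to the identity and can be dropped.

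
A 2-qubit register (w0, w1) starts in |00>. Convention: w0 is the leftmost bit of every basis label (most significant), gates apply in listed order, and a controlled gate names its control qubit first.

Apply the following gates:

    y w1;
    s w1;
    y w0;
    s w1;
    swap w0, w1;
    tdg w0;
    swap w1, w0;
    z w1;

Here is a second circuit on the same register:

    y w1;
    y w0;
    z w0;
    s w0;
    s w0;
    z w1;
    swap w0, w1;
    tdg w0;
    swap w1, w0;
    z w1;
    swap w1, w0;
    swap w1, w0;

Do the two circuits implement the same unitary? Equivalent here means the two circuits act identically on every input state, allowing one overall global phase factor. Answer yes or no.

Yes: on every input state the two circuits agree up to one overall phase factor.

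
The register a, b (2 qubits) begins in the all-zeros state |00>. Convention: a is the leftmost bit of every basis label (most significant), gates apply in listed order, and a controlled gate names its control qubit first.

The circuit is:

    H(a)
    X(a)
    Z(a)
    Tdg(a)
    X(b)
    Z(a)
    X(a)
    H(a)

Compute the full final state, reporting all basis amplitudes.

The resulting statevector has amplitude 0 on |00>, 1/2 - exp(3*I*pi/4)/2 on |01>, 0 on |10>, -1/2 - exp(3*I*pi/4)/2 on |11>.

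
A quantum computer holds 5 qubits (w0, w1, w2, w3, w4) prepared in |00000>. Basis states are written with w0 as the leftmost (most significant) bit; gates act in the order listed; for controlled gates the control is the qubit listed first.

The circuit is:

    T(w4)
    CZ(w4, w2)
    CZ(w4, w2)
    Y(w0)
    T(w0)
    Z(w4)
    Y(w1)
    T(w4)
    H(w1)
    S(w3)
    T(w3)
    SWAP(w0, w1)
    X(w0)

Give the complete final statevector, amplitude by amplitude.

The final amplitudes are sqrt(2)*exp(I*pi/4)/2 on |01000>, -sqrt(2)*exp(I*pi/4)/2 on |11000>, and 0 on every other basis state. Key observation: the block from step 2 through step 3 cancels to the identity and can be dropped.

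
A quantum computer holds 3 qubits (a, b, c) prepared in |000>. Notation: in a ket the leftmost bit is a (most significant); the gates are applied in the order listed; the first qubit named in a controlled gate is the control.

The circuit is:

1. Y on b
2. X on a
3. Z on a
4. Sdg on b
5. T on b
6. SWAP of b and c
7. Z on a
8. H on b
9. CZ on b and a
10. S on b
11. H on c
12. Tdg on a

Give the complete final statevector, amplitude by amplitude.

The resulting statevector has amplitude 0 on |000>, 0 on |001>, 0 on |010>, 0 on |011>, 1/2 on |100>, -1/2 on |101>, -I/2 on |110>, I/2 on |111>.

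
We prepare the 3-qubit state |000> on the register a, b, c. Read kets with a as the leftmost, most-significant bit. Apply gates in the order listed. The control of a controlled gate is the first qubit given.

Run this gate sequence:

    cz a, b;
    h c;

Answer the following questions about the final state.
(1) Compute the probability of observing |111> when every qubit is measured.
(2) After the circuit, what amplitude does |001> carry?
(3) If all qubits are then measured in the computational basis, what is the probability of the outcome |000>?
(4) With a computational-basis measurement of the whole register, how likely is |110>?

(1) A full measurement returns |111> with probability 0.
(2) |001> carries amplitude sqrt(2)/2 in the final state.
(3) A full measurement returns |000> with probability 1/2.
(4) The probability of measuring |110> is 0.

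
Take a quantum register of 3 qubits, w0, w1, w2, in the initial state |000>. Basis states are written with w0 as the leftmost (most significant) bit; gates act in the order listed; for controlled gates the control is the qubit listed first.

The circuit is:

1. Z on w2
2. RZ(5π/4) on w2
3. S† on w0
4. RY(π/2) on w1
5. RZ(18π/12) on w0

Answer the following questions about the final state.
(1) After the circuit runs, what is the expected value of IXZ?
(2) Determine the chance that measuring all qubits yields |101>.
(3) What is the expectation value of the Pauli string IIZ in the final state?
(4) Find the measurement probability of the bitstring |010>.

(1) The expectation value of IXZ is 1.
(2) Outcome |101> occurs with probability 0.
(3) The expectation value of IIZ is 1.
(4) The probability of measuring |010> is 1/2.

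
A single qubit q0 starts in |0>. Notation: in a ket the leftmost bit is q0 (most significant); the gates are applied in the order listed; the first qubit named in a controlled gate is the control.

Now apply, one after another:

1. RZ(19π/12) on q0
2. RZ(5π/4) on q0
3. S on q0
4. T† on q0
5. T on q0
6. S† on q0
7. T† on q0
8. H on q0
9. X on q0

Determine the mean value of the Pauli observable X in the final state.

The observable X averages to 1.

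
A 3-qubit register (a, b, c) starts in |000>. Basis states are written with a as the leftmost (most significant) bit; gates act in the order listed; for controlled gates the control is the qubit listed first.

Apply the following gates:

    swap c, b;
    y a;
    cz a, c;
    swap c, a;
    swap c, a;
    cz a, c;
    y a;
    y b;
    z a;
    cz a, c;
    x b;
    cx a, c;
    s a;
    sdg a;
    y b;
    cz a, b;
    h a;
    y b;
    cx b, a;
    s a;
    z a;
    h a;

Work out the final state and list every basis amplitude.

After the circuit, the state carries amplitude 1/2 + I/2 on |000>, -1/2 + I/2 on |100>, and 0 on every other basis state. Key observation: gates 2-7 undo each other exactly, leaving only the rest of the circuit to track.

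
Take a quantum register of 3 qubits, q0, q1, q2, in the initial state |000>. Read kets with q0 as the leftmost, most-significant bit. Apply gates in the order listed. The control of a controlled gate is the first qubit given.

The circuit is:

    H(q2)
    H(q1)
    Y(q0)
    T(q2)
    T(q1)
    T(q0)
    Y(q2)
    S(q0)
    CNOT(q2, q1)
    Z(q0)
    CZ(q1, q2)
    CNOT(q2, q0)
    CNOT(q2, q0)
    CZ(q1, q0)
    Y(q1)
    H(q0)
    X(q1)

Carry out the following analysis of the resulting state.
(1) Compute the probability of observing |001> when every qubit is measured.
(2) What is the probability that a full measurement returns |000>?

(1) Outcome |001> occurs with probability 1/8. Key observation: gates 12-13 undo each other exactly, leaving only the rest of the circuit to track.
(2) The probability of measuring |000> is 1/8.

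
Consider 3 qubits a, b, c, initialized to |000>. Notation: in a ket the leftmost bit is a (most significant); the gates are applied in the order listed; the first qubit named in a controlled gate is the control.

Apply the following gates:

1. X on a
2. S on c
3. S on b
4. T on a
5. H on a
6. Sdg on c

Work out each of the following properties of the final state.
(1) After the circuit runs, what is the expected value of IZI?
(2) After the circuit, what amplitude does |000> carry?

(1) The observable IZI averages to 1.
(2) |000> carries amplitude sqrt(2)*exp(I*pi/4)/2 in the final state.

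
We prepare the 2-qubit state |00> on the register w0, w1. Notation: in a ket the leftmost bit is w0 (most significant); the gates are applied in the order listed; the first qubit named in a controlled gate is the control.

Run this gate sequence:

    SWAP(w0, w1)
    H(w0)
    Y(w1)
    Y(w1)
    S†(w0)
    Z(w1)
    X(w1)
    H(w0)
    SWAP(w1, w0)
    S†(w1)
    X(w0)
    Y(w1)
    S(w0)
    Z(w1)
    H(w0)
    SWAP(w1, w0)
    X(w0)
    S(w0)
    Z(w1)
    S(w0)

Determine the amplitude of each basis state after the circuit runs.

The resulting statevector has amplitude sqrt(2)*(-1 - I)/4 on |00>, sqrt(2)*(1 + I)/4 on |01>, sqrt(2)*(1 + I)/4 on |10>, sqrt(2)*(-1 - I)/4 on |11>.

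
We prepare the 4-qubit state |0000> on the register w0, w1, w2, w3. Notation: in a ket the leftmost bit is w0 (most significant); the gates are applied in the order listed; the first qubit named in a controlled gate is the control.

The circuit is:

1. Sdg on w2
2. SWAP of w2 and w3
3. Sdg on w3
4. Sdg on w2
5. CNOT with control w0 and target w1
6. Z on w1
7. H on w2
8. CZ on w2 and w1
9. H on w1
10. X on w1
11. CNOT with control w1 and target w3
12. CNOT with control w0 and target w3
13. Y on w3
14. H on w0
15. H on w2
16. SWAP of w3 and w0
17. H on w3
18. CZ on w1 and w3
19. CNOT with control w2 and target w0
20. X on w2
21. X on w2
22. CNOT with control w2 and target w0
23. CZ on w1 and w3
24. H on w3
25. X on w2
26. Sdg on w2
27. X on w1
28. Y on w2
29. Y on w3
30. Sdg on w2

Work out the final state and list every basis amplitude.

The resulting statevector has amplitude 1/2 on |0000>, -1/2 on |0001>, -1/2 on |1100>, 1/2 on |1101>, and 0 on every other basis state. Key observation: the block from step 17 through step 24 cancels to the identity and can be dropped.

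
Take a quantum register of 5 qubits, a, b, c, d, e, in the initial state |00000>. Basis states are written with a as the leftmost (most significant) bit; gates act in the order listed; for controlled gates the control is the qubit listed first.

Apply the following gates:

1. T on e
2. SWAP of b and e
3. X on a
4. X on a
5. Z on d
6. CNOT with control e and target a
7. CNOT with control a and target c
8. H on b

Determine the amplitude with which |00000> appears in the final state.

|00000> carries amplitude sqrt(2)/2 in the final state.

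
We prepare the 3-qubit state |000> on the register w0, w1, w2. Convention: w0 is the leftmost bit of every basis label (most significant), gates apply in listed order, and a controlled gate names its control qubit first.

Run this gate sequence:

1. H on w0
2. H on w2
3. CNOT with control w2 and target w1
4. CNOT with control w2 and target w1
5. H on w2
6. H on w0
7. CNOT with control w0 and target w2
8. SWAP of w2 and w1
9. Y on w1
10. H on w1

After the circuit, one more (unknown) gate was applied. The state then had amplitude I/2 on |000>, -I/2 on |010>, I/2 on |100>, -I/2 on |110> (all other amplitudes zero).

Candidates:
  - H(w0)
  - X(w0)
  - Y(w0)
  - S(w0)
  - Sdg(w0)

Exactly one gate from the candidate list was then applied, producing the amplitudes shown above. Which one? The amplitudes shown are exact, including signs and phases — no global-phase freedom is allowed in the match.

It was H(w0) that produced the state shown.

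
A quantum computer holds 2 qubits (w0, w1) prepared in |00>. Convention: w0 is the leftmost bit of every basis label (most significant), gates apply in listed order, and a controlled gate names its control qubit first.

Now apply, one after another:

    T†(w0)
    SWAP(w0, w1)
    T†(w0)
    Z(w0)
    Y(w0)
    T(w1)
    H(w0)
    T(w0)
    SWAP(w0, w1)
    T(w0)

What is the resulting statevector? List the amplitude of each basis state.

After the circuit, the state carries amplitude sqrt(2)*I/2 on |00>, -sqrt(2)*exp(3*I*pi/4)/2 on |01>, 0 on |10>, 0 on |11>.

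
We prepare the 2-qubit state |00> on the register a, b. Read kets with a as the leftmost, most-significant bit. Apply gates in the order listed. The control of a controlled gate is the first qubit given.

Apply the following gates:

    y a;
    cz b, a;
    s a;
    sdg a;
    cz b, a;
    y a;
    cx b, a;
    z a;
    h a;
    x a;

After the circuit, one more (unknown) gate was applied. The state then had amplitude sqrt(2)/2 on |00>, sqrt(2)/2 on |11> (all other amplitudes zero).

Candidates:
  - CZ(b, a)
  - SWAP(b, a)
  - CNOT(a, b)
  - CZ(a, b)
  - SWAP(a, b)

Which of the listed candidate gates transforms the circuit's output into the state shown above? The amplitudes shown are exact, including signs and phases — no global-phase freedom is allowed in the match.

It was CNOT(a, b) that produced the state shown.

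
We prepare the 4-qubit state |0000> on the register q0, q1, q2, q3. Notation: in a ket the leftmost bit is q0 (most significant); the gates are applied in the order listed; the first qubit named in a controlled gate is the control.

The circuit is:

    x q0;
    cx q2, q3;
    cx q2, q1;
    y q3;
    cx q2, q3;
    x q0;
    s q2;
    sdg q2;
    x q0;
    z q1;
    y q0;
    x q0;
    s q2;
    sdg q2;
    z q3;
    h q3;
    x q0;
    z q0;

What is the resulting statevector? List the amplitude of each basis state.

The final amplitudes are -sqrt(2)/2 on |0000>, sqrt(2)/2 on |0001>, and 0 on every other basis state. Key observation: gates 6-9 undo each other exactly, leaving only the rest of the circuit to track.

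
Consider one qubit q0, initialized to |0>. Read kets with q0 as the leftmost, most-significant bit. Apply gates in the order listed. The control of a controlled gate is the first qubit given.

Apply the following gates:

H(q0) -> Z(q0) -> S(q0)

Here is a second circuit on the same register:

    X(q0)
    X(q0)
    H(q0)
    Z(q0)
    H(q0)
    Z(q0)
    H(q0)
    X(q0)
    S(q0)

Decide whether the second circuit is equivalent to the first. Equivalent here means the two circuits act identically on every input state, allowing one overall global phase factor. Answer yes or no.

Yes: on every input state the two circuits agree up to one overall phase factor.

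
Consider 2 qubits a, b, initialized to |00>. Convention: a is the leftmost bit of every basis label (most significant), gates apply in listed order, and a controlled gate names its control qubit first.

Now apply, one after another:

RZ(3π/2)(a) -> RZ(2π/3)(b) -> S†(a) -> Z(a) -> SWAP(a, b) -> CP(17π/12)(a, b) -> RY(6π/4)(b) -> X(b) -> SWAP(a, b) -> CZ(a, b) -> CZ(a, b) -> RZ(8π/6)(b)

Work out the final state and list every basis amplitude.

After the circuit, the state carries amplitude sqrt(2)*exp(I*pi/4)/2 on |00>, 0 on |01>, -sqrt(2)*exp(I*pi/4)/2 on |10>, 0 on |11>.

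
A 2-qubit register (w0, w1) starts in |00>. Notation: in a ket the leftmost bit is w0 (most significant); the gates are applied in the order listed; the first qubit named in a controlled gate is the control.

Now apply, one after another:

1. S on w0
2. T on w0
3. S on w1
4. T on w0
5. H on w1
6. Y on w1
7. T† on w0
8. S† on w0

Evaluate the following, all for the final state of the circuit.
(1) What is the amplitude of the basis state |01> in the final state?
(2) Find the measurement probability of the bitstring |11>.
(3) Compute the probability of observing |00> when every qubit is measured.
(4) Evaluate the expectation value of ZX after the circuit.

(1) The amplitude on |01> is sqrt(2)*I/2.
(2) The probability of measuring |11> is 0.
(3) A full measurement returns |00> with probability 1/2.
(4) In the final state, ZX has expectation -1.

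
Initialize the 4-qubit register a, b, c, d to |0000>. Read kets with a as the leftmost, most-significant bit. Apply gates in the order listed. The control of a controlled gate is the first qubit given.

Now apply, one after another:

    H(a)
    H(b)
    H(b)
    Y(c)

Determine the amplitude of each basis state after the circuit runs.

After the circuit, the state carries amplitude sqrt(2)*I/2 on |0010>, sqrt(2)*I/2 on |1010>, and 0 on every other basis state. Key observation: gates 2-3 undo each other exactly, leaving only the rest of the circuit to track.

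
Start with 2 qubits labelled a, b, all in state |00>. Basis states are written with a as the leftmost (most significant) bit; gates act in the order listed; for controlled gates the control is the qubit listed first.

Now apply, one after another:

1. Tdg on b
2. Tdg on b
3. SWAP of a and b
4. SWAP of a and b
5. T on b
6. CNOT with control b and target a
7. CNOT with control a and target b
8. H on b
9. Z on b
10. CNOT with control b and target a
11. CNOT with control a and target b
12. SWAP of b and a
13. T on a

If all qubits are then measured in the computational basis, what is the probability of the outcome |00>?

The probability of measuring |00> is 1/2. Key observation: gates 2-5 undo each other exactly, leaving only the rest of the circuit to track.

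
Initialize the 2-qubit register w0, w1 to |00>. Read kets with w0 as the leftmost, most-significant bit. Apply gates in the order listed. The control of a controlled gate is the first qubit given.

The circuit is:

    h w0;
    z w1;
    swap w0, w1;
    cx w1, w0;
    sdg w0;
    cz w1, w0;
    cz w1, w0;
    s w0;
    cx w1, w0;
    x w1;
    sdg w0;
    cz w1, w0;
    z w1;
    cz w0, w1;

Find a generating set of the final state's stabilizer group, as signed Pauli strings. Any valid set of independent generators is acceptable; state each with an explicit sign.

The stabilizer group can be generated by -IX, +ZI, among other valid generating sets. Key observation: steps 4-9 multiply out to the identity, so the circuit reduces to the remaining gates.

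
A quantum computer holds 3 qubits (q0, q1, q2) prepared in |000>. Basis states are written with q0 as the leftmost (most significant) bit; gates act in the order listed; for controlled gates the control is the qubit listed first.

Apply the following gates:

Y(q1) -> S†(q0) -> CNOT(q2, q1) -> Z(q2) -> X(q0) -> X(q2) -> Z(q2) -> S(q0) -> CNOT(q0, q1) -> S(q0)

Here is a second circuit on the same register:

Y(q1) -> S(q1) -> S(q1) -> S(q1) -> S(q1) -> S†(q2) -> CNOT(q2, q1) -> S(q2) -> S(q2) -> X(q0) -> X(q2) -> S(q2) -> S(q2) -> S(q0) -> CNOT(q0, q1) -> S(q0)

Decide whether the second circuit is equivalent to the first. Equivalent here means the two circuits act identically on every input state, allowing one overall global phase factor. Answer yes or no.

No: there is an input state on which the two circuits produce genuinely different outputs (not merely differing by a phase).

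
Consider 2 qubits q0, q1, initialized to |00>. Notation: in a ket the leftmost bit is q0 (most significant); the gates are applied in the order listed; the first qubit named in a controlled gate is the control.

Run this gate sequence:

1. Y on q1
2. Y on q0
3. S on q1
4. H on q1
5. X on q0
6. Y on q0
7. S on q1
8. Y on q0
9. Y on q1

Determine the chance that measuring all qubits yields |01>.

The probability of measuring |01> is 1/2.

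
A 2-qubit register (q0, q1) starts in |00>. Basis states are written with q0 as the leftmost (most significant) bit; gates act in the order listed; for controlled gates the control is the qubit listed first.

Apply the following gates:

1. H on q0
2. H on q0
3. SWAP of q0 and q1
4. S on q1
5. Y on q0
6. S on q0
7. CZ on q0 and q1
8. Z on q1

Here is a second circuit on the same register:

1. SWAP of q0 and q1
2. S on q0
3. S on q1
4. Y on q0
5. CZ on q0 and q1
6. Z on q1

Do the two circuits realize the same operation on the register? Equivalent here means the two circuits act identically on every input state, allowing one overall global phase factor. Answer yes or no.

No: there is an input state on which the two circuits produce genuinely different outputs (not merely differing by a phase).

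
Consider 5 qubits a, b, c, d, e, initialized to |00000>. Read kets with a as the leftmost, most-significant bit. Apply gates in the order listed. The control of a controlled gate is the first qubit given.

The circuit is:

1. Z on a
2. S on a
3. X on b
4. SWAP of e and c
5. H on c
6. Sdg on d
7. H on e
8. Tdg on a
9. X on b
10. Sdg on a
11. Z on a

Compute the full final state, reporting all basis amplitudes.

The final amplitudes are 1/2 on |00000>, 1/2 on |00001>, 1/2 on |00100>, 1/2 on |00101>, and 0 on every other basis state.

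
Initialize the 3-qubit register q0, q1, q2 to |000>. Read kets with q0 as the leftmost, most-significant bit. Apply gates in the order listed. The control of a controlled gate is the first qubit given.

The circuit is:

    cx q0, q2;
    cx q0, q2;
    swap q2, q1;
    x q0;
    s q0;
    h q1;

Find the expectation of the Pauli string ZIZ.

In the final state, ZIZ has expectation -1. Key observation: the block from step 1 through step 2 cancels to the identity and can be dropped.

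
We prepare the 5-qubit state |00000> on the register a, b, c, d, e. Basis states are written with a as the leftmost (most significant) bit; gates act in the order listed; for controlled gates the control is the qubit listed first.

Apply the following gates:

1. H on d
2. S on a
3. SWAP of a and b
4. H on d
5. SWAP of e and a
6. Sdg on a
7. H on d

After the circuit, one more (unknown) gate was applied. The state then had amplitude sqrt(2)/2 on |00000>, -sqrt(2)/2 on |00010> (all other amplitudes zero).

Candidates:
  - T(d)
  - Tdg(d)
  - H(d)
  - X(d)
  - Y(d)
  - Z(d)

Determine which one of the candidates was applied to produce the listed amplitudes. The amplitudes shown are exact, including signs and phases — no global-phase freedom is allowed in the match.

The applied gate was Z(d).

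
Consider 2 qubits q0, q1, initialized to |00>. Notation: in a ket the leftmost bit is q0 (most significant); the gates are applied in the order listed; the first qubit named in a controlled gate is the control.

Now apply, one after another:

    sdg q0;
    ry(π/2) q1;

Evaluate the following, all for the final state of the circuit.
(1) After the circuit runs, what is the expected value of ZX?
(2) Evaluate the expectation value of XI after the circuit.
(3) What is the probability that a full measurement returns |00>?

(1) The expectation value of ZX is 1.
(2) The expectation value of XI is 0.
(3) Outcome |00> occurs with probability 1/2.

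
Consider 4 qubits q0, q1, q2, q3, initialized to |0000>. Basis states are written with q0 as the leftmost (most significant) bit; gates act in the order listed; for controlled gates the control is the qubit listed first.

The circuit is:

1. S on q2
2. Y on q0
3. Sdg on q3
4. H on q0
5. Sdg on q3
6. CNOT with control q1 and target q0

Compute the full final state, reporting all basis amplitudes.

The resulting statevector has amplitude sqrt(2)*I/2 on |0000>, -sqrt(2)*I/2 on |1000>, and 0 on every other basis state.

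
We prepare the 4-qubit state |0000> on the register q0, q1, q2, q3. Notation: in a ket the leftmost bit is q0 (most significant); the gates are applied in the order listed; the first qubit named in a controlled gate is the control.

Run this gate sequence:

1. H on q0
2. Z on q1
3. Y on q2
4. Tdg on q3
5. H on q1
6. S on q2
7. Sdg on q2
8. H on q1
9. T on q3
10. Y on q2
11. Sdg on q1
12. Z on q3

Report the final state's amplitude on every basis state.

The final amplitudes are sqrt(2)/2 on |0000>, sqrt(2)/2 on |1000>, and 0 on every other basis state. Key observation: steps 3-10 multiply out to the identity, so the circuit reduces to the remaining gates.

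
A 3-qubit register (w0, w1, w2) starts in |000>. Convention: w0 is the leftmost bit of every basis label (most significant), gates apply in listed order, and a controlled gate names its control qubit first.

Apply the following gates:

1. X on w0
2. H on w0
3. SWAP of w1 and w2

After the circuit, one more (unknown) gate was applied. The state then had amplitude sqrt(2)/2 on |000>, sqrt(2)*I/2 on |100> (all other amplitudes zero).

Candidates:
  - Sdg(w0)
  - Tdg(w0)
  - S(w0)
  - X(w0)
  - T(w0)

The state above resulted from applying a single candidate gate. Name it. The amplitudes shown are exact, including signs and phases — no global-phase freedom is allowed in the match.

The unique candidate consistent with the amplitudes is Sdg(w0).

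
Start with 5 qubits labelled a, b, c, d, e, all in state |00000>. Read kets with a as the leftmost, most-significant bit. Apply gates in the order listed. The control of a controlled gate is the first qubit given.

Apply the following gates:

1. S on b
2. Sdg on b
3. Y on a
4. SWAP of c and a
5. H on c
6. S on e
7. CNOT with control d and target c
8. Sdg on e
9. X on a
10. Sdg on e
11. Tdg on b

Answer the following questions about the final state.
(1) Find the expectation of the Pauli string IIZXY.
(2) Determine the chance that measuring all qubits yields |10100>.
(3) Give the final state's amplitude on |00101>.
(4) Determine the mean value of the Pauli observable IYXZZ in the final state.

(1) In the final state, IIZXY has expectation 0.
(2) The probability of measuring |10100> is 1/2.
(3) |00101> carries amplitude 0 in the final state.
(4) In the final state, IYXZZ has expectation 0.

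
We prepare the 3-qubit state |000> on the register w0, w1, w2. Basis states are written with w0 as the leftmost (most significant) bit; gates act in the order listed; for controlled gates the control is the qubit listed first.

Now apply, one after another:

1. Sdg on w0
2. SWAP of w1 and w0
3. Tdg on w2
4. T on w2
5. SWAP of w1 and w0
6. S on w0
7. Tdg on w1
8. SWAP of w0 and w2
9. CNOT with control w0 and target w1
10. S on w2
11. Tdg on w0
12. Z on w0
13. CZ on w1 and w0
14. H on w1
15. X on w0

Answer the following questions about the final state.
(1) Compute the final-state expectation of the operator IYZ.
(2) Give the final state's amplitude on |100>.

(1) In the final state, IYZ has expectation 0. Key observation: steps 1-6 multiply out to the identity, so the circuit reduces to the remaining gates.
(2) |100> carries amplitude sqrt(2)/2 in the final state.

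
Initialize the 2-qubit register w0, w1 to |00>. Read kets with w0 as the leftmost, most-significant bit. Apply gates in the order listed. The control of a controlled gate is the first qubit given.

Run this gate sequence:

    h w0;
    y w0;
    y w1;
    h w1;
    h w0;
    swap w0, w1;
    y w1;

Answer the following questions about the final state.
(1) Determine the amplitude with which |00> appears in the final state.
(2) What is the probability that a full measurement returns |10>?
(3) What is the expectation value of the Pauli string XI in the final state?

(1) The final state's coefficient on |00> equals -sqrt(2)*I/2.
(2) A full measurement returns |10> with probability 1/2.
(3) The expectation value of XI is -1.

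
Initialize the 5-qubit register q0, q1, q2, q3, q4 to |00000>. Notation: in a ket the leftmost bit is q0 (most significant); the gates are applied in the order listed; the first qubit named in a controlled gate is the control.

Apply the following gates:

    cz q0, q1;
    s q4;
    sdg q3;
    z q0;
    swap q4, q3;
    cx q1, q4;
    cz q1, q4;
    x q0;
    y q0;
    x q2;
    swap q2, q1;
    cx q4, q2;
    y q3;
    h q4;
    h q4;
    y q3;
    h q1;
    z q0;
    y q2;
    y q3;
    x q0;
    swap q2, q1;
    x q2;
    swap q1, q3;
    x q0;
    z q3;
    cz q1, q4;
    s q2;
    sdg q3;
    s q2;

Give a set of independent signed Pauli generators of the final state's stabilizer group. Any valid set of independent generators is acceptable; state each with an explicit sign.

The final state is stabilized by the group generated by +IIXII, +ZIIII, -IZIII, -IIIZI, +IIIIZ; other independent generating sets are equally valid.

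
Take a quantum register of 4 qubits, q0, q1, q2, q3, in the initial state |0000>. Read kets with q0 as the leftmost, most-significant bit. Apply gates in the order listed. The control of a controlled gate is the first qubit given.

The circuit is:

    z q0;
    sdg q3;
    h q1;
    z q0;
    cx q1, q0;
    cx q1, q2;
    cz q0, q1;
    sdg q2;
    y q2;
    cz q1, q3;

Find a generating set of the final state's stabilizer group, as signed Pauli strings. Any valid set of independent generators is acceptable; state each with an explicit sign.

The stabilizer group can be generated by +XXYI, -ZIZI, -IZZI, +IIIZ, among other valid generating sets.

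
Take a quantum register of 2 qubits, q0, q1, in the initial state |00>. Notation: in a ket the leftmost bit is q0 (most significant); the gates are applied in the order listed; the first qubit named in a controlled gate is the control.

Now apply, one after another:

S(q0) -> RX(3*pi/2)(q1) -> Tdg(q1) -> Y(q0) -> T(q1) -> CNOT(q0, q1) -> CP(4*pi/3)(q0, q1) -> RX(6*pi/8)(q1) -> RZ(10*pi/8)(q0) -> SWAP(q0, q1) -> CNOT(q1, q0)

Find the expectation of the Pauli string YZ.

The expectation value of YZ is -sqrt(2)/4.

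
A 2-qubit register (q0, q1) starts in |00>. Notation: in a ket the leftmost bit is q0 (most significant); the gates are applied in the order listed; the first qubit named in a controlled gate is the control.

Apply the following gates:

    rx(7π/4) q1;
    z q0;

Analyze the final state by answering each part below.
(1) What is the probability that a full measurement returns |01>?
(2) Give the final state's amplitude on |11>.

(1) Outcome |01> occurs with probability 1/2 - sqrt(2)/4.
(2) The final state's coefficient on |11> equals 0.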